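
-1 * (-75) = 75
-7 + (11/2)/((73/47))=-505/146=-3.46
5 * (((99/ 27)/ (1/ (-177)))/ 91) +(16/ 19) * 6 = -30.61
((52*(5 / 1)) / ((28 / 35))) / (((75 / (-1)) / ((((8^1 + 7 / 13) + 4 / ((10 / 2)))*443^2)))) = -119123143 / 15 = -7941542.87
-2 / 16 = -1 / 8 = -0.12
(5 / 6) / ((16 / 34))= 85 / 48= 1.77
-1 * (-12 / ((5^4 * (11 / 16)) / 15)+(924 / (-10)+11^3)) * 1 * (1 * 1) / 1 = -1702499 / 1375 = -1238.18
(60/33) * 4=7.27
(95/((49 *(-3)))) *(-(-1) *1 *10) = -950/147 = -6.46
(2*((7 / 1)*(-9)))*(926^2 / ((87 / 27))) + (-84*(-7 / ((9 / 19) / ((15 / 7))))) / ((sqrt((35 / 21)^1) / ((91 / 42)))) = -33525804.15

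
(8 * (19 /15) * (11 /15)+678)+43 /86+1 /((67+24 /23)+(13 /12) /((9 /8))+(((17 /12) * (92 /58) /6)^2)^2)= 582164144455771657243 /848703083494431150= 685.95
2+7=9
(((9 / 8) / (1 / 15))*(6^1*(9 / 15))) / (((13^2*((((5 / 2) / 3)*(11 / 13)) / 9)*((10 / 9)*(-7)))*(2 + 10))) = -19683 / 400400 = -0.05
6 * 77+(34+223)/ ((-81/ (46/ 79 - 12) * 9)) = 466.03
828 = 828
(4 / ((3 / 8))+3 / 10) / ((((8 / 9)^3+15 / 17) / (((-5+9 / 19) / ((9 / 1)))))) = -6493473 / 1865705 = -3.48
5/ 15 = 1/ 3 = 0.33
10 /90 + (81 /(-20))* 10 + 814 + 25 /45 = 4645 /6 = 774.17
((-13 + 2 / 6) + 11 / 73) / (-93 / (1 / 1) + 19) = 2741 / 16206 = 0.17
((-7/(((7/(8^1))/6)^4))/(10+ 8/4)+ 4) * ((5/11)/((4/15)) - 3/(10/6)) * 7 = 330747/385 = 859.08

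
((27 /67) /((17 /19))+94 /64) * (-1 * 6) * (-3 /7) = 629541 /127568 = 4.93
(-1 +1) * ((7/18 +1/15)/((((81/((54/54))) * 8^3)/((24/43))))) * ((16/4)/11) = 0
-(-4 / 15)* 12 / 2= 8 / 5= 1.60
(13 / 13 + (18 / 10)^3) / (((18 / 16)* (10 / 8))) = 27328 / 5625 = 4.86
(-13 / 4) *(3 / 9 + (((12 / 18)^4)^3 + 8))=-57626023 / 2125764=-27.11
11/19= 0.58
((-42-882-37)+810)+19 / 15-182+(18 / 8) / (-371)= -7384519 / 22260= -331.74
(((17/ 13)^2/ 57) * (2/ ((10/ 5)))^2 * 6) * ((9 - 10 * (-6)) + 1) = 40460/ 3211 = 12.60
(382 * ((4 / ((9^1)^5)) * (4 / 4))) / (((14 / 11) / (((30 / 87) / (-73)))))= -84040 / 875047131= -0.00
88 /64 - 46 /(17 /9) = -3125 /136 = -22.98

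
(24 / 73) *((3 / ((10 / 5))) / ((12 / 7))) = 21 / 73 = 0.29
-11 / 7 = -1.57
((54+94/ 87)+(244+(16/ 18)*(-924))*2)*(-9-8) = 542096/ 29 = 18692.97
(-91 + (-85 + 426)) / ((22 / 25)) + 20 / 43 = 134595 / 473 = 284.56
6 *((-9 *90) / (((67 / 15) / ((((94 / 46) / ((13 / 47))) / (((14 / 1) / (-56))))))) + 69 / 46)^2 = 138384771721380603 / 802642178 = 172411537.19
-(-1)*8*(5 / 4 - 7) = -46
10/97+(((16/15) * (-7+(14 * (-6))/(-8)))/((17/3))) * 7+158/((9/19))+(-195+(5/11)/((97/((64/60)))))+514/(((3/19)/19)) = 50603409361/816255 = 61994.61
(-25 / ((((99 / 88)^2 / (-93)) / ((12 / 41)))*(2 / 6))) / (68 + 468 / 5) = 124000 / 12423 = 9.98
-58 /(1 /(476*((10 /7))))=-39440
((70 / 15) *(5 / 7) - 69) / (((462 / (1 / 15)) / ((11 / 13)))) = -197 / 24570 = -0.01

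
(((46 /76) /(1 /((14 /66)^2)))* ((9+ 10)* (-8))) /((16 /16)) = -4508 /1089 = -4.14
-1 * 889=-889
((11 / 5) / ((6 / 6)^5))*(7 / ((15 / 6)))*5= 154 / 5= 30.80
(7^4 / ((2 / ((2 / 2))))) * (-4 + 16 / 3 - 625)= -4492271 / 6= -748711.83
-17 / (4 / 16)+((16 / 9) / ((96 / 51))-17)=-1513 / 18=-84.06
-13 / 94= -0.14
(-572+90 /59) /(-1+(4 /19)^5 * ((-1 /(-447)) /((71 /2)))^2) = 83943689715558937998 /147147117868258465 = 570.47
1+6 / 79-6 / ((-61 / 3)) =6607 / 4819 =1.37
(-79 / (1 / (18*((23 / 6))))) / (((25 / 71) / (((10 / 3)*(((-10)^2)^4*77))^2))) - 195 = -30595300120000000000000585 / 3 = -10198433373333333333333530.00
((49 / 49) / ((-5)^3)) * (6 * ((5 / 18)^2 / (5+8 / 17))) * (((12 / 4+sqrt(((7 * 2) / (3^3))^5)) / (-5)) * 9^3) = 1666 * sqrt(42) / 564975+459 / 1550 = 0.32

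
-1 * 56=-56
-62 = -62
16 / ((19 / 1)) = 16 / 19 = 0.84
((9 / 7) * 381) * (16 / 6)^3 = 65024 / 7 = 9289.14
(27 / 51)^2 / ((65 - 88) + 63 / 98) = -1134 / 90457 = -0.01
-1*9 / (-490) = 9 / 490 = 0.02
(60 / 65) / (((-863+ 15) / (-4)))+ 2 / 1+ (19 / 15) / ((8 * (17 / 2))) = 1421711 / 702780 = 2.02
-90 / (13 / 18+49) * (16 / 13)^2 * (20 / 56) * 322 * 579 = -5522826240 / 30251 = -182566.73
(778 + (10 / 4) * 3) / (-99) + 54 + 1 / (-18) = 4555 / 99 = 46.01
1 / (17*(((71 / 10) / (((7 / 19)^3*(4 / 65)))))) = 2744 / 107624569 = 0.00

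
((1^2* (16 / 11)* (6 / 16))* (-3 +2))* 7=-42 / 11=-3.82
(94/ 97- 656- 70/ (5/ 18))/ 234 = -43991/ 11349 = -3.88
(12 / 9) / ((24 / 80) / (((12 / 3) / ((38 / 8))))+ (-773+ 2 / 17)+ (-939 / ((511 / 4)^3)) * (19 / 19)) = -0.00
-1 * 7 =-7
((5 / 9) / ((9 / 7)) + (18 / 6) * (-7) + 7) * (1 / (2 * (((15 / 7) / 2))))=-7693 / 1215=-6.33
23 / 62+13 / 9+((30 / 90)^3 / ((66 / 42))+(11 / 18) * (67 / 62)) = 92047 / 36828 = 2.50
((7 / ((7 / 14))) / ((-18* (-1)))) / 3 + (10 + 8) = 493 / 27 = 18.26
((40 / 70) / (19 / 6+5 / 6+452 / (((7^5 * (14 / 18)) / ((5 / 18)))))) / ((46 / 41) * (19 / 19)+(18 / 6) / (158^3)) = 5435948246288 / 42794623028925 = 0.13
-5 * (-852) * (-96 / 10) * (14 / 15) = -190848 / 5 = -38169.60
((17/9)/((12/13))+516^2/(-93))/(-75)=1915673/50220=38.15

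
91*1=91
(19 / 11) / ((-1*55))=-19 / 605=-0.03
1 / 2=0.50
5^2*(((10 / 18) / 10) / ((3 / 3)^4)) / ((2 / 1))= 25 / 36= 0.69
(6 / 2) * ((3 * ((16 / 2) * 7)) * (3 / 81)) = 18.67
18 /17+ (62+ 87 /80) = 87239 /1360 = 64.15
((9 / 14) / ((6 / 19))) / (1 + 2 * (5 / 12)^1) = 171 / 154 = 1.11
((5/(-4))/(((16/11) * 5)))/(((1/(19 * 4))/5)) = -1045/16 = -65.31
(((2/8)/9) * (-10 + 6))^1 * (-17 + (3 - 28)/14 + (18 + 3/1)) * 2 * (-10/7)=310/441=0.70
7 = 7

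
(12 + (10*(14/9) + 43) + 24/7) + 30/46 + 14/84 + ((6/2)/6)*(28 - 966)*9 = -12015679/2898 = -4146.20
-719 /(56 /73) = -52487 /56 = -937.27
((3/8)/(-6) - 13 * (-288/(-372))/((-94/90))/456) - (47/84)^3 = -0.22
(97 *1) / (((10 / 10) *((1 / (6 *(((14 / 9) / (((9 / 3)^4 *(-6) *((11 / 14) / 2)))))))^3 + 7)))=-5842919936 / 515235016843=-0.01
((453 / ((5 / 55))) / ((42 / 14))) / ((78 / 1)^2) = 1661 / 6084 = 0.27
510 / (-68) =-15 / 2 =-7.50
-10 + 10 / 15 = -28 / 3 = -9.33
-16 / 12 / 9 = -4 / 27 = -0.15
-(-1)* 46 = 46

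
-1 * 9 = -9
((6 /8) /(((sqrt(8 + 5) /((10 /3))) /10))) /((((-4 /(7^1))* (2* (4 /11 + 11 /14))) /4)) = -13475* sqrt(13) /2301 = -21.11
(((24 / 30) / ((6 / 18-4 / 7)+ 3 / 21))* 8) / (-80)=0.84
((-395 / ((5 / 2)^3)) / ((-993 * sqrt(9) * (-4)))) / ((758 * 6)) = -79 / 169356150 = -0.00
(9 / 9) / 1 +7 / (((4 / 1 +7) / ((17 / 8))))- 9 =-585 / 88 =-6.65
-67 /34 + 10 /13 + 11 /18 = -1174 /1989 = -0.59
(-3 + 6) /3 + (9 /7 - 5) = -19 /7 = -2.71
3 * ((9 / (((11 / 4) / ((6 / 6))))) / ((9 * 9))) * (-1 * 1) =-0.12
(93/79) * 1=93/79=1.18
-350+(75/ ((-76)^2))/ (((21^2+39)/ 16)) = -4043195/ 11552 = -350.00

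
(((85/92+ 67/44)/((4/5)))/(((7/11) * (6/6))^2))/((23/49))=34045/2116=16.09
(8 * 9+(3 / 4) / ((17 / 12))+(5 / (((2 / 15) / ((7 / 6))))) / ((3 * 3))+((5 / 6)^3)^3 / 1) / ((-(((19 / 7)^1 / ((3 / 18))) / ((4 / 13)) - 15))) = -2.05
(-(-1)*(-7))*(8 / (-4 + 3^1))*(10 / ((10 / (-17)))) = -952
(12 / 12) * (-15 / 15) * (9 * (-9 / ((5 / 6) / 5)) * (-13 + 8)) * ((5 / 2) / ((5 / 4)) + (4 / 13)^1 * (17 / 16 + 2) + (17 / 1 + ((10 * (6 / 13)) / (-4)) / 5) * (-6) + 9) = 5602365 / 26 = 215475.58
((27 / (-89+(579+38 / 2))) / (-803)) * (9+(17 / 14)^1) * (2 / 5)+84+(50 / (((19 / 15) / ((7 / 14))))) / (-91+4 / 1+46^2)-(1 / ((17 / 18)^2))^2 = 346514603284495764 / 4187357302245145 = 82.75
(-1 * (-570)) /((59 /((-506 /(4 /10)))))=-721050 /59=-12221.19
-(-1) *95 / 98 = 95 / 98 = 0.97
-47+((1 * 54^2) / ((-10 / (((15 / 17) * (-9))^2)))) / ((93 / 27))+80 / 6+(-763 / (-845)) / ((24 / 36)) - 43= -245917370147 / 45422130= -5414.04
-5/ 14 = -0.36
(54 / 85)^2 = 2916 / 7225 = 0.40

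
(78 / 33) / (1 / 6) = 156 / 11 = 14.18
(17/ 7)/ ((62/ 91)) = 221/ 62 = 3.56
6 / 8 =3 / 4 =0.75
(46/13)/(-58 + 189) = 0.03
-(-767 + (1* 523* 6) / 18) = 1778 / 3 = 592.67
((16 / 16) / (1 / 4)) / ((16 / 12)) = 3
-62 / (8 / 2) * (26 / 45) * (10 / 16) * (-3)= 403 / 24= 16.79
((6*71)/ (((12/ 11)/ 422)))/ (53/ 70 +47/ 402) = 105391335/ 559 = 188535.48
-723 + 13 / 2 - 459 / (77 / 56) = -23107 / 22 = -1050.32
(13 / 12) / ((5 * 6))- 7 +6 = -347 / 360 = -0.96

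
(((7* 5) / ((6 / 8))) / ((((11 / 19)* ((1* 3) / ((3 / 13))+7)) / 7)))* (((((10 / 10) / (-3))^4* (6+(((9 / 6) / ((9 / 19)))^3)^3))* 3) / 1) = 300478540642105 / 8979227136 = 33463.74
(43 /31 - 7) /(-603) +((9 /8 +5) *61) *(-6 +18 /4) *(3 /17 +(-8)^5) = 31124432293757 /1694832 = 18364317.11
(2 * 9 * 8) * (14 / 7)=288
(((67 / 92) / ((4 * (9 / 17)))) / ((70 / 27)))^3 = 39896512713 / 17093758976000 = 0.00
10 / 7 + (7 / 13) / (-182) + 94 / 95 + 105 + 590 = 156757989 / 224770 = 697.42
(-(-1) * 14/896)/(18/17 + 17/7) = 119/26560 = 0.00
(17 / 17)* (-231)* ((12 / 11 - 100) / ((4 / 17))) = 97104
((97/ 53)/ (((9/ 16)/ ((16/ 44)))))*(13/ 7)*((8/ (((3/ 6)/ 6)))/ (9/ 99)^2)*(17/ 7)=482932736/ 7791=61985.98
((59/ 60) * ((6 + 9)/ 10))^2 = 3481/ 1600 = 2.18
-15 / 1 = -15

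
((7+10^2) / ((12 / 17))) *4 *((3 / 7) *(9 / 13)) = 179.90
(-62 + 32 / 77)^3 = -106631286488 / 456533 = -233567.53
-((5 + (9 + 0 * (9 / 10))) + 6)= -20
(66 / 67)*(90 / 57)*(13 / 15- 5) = -8184 / 1273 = -6.43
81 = 81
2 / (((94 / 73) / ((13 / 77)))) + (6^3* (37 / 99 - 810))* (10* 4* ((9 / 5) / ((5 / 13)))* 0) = 949 / 3619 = 0.26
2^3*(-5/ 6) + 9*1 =7/ 3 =2.33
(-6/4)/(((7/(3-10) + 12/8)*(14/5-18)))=15/76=0.20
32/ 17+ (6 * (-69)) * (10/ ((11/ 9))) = -3385.39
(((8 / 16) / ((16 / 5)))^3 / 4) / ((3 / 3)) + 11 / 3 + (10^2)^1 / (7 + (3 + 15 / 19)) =12.94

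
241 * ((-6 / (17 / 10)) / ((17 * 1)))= -14460 / 289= -50.03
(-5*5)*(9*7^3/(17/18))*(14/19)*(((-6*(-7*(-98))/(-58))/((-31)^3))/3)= 13341396600/279052297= 47.81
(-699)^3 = -341532099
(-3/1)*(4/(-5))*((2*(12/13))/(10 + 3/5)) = 288/689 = 0.42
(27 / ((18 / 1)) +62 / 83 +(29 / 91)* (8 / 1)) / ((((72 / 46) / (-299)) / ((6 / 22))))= -38328695 / 153384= -249.89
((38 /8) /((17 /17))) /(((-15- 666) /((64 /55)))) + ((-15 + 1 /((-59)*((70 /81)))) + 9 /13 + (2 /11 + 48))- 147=-113.15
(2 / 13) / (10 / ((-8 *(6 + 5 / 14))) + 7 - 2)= 0.03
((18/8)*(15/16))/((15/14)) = 63/32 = 1.97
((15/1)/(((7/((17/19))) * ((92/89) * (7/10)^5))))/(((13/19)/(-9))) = -5106375000/35177051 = -145.16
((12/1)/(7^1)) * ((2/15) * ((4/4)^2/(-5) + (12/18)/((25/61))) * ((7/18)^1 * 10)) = 856/675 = 1.27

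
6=6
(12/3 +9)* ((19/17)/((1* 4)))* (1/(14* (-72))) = -247/68544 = -0.00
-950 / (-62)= 475 / 31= 15.32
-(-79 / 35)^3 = 493039 / 42875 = 11.50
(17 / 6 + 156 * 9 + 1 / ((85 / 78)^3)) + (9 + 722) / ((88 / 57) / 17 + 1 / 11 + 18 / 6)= 1637.36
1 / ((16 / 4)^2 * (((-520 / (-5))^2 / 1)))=1 / 173056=0.00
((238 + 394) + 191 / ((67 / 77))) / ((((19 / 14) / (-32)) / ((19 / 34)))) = -12779424 / 1139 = -11219.86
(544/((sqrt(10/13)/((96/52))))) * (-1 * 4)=-4580.35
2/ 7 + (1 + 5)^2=254/ 7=36.29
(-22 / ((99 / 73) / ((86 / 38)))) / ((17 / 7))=-43946 / 2907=-15.12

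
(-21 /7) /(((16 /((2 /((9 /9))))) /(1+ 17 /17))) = -3 /4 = -0.75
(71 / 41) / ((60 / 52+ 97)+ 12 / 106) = 48919 / 2775946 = 0.02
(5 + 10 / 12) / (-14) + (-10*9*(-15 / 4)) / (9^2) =15 / 4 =3.75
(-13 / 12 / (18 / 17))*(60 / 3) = -1105 / 54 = -20.46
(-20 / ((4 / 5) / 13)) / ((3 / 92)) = -29900 / 3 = -9966.67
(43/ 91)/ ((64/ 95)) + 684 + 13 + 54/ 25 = 101899821/ 145600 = 699.86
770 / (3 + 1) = 192.50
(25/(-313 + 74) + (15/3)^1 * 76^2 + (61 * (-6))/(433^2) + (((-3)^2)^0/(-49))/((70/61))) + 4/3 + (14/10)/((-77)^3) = 3544969383958868849/122743109023458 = 28881.21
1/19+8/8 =20/19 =1.05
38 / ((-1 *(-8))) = 19 / 4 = 4.75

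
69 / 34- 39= -1257 / 34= -36.97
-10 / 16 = -5 / 8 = -0.62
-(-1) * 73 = 73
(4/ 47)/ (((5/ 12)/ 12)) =576/ 235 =2.45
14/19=0.74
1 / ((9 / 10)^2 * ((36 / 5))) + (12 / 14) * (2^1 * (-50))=-436525 / 5103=-85.54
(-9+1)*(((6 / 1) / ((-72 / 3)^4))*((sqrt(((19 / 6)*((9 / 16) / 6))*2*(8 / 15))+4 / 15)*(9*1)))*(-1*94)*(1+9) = 47 / 144+47*sqrt(285) / 1152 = 1.02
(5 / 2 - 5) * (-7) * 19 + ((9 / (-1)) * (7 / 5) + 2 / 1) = 3219 / 10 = 321.90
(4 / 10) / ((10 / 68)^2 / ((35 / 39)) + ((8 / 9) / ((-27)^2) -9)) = -106183224 / 2382401885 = -0.04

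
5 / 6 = 0.83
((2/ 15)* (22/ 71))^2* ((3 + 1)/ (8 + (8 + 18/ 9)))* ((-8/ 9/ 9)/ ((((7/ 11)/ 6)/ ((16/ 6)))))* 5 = -5451776/ 1157590035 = -0.00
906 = 906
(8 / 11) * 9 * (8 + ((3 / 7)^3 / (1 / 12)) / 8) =200484 / 3773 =53.14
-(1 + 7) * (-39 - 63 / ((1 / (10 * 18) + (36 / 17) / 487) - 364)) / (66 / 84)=395.33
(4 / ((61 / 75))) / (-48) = -25 / 244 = -0.10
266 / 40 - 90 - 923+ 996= -207 / 20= -10.35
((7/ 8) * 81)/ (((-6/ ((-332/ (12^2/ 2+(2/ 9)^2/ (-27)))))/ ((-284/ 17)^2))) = 172943951229/ 11376485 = 15201.88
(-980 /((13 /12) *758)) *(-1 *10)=58800 /4927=11.93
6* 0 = 0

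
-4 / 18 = -2 / 9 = -0.22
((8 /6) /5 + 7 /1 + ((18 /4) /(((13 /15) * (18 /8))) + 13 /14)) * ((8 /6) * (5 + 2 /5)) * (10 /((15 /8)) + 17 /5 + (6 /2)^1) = 10092896 /11375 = 887.29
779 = 779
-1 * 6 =-6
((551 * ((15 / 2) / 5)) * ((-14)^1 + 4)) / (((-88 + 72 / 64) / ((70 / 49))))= 132240 / 973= 135.91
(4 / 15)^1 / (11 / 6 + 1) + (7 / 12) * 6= 611 / 170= 3.59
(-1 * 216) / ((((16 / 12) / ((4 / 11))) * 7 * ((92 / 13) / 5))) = -10530 / 1771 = -5.95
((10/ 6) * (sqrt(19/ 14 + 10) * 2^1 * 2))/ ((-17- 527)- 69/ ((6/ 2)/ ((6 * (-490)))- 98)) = -480205 * sqrt(2226)/ 547876182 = -0.04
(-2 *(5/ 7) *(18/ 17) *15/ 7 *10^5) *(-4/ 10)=108000000/ 833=129651.86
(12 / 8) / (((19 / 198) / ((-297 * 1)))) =-88209 / 19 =-4642.58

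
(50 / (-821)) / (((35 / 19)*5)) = -38 / 5747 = -0.01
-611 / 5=-122.20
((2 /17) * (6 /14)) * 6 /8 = 9 /238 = 0.04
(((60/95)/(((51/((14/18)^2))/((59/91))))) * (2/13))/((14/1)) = 236/4421547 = 0.00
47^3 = 103823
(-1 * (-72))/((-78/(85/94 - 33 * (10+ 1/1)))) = 334.24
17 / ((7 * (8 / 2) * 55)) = 17 / 1540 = 0.01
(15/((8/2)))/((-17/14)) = -105/34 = -3.09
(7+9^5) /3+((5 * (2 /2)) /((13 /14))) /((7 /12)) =768088 /39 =19694.56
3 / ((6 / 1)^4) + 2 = 865 / 432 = 2.00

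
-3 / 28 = -0.11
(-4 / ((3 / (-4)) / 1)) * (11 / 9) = 176 / 27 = 6.52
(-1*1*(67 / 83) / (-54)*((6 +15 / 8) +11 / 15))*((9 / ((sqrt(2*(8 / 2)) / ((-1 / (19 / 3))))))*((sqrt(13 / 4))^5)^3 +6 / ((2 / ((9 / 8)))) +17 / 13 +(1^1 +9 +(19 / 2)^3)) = 3138511217 / 27967680 - 4342887610087*sqrt(26) / 49608130560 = -334.17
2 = 2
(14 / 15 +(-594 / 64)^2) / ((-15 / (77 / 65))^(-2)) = 84762224625 / 6071296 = 13961.14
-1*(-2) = 2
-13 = -13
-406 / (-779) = 0.52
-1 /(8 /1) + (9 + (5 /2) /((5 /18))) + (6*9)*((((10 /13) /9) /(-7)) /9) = 38879 /2184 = 17.80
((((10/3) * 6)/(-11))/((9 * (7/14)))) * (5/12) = -50/297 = -0.17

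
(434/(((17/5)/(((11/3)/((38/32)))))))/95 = 76384/18411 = 4.15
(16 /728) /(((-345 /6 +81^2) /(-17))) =-68 /1183637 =-0.00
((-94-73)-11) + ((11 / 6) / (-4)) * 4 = -1079 / 6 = -179.83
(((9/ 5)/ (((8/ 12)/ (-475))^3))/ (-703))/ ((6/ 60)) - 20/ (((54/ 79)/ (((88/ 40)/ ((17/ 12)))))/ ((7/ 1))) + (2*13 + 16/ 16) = 209706205991/ 22644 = 9261005.39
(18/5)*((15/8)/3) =9/4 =2.25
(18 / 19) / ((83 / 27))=486 / 1577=0.31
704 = 704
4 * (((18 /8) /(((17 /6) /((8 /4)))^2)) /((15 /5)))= 432 /289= 1.49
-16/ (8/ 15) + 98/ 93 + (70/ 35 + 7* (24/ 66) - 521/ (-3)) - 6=146561/ 1023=143.27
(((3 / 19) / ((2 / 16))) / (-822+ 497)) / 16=-3 / 12350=-0.00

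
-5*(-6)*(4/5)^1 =24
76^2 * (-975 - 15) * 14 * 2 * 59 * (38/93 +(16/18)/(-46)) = -2621937570560/713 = -3677331796.02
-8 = -8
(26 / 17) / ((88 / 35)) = 455 / 748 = 0.61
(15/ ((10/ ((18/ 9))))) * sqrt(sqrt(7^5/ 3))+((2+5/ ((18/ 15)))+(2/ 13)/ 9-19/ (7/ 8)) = -25439/ 1638+7 * 3^(3/ 4) * 7^(1/ 4) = 10.42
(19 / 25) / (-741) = -1 / 975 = -0.00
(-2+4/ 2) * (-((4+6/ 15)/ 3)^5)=0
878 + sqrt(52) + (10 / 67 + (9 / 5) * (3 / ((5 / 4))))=2 * sqrt(13) + 1478136 / 1675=889.68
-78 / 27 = -26 / 9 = -2.89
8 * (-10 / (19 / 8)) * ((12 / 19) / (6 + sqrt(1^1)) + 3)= -263040 / 2527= -104.09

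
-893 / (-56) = 893 / 56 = 15.95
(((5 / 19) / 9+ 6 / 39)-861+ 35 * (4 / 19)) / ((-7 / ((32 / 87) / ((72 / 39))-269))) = -133102982912 / 4061421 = -32772.52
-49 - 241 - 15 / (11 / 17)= -3445 / 11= -313.18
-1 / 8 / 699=-1 / 5592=-0.00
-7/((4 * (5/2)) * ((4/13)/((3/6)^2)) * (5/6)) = -273/400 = -0.68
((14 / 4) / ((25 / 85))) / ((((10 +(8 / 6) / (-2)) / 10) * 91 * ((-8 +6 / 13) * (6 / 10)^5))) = -53125 / 222264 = -0.24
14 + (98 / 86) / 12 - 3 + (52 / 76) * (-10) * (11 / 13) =52015 / 9804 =5.31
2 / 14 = 1 / 7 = 0.14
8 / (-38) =-4 / 19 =-0.21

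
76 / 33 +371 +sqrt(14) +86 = 463.04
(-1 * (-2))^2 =4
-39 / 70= -0.56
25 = 25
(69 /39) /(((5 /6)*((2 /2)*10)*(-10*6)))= -23 /6500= -0.00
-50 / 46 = -25 / 23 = -1.09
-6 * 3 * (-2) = 36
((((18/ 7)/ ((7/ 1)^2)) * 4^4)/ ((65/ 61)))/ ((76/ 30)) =421632/ 84721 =4.98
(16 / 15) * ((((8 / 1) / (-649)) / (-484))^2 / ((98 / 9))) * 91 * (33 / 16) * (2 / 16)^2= 117 / 627892754720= 0.00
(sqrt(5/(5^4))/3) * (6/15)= 2 * sqrt(5)/375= 0.01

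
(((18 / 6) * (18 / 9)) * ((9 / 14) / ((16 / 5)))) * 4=135 / 28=4.82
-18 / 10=-9 / 5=-1.80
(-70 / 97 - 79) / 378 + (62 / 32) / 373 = -22506949 / 109411344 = -0.21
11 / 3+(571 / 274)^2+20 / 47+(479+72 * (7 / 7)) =5922020149 / 10585716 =559.44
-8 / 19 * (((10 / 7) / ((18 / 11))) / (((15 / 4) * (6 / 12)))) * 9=-704 / 399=-1.76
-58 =-58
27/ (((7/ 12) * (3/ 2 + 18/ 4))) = 54/ 7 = 7.71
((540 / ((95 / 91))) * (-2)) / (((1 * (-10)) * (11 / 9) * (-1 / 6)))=-530712 / 1045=-507.86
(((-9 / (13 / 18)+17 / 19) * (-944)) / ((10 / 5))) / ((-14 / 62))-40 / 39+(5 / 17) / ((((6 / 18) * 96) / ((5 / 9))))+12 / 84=-29239710401 / 1209312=-24178.80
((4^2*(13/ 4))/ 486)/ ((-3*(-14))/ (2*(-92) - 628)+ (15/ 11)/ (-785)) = -2604316/ 1301265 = -2.00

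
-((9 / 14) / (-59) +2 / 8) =-395 / 1652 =-0.24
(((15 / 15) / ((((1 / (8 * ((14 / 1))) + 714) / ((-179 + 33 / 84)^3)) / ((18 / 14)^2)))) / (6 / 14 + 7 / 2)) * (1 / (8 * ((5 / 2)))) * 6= -30393228645243 / 30172303700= -1007.32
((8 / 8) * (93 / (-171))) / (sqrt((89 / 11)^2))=-341 / 5073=-0.07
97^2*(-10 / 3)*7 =-658630 / 3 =-219543.33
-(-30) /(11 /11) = 30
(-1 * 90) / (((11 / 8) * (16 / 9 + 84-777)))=6480 / 68431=0.09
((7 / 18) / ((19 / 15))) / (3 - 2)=35 / 114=0.31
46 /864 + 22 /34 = 0.70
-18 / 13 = -1.38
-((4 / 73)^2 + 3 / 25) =-16387 / 133225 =-0.12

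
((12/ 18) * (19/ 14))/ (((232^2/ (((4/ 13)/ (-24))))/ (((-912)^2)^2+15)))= -4381387849823/ 29387904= -149088.14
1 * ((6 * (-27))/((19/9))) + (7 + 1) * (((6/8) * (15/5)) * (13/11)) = -11592/209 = -55.46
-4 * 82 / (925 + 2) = -328 / 927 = -0.35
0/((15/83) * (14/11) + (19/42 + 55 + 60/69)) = 0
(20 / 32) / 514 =5 / 4112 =0.00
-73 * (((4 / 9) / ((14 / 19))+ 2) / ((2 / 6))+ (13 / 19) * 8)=-386900 / 399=-969.67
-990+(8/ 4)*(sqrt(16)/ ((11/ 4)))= -10858/ 11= -987.09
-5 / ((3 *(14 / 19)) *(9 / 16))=-760 / 189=-4.02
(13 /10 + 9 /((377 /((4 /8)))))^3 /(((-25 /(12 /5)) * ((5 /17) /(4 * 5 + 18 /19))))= -1227963869157864 /79536720859375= -15.44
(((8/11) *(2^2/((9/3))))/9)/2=16/297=0.05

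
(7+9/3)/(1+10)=10/11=0.91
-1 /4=-0.25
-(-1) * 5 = 5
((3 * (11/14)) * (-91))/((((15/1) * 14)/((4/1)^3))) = -2288/35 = -65.37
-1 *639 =-639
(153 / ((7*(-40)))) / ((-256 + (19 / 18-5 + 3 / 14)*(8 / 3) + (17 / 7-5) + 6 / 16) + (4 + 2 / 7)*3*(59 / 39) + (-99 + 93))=3159 / 1472425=0.00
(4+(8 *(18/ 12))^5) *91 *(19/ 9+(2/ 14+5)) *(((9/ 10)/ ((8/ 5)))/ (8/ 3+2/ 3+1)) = 85288539/ 4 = 21322134.75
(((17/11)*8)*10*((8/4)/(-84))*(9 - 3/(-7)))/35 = -272/343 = -0.79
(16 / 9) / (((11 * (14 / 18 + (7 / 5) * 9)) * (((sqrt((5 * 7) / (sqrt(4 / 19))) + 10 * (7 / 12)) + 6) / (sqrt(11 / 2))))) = -3629520 * 19^(1 / 4) * sqrt(385) / 59169493691 - 64800 * 19^(3 / 4) * sqrt(385) / 8452784813 + 766800 * sqrt(418) / 8452784813 + 42949320 * sqrt(22) / 59169493691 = 0.00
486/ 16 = 30.38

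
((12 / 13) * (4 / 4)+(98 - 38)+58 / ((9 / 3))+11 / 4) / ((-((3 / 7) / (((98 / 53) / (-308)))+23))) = 634501 / 369876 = 1.72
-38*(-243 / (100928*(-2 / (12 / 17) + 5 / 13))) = -9477 / 253648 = -0.04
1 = 1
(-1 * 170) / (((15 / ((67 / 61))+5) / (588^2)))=-393802416 / 125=-3150419.33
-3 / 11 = -0.27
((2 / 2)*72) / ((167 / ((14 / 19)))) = 1008 / 3173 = 0.32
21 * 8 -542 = -374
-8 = -8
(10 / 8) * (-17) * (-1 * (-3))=-255 / 4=-63.75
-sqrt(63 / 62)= -1.01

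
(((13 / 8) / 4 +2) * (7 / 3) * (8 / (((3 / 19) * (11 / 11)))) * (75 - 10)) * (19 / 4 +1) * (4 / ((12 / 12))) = 15310295 / 36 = 425285.97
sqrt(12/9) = 2* sqrt(3)/3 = 1.15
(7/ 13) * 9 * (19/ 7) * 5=855/ 13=65.77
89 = 89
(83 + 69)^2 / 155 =23104 / 155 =149.06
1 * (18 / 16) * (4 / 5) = 9 / 10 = 0.90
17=17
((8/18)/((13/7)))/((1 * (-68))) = -7/1989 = -0.00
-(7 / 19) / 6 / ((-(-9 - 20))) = -7 / 3306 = -0.00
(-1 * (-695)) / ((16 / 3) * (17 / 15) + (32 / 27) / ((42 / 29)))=1970325 / 19456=101.27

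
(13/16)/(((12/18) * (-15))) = -13/160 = -0.08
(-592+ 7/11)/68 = -6505/748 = -8.70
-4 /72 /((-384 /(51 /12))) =17 /27648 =0.00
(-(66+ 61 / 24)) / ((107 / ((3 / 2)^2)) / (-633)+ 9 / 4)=-3123855 / 99122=-31.52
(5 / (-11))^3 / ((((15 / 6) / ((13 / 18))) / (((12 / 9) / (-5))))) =260 / 35937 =0.01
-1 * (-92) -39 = 53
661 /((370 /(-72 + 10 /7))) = -163267 /1295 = -126.07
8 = 8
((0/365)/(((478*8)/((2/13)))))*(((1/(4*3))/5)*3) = 0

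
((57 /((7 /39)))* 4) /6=1482 /7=211.71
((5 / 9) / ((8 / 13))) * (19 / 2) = 1235 / 144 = 8.58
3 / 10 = 0.30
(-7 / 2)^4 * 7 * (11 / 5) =184877 / 80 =2310.96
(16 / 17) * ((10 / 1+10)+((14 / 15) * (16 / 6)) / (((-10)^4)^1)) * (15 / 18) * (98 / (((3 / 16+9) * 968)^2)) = 3272768 / 168387305625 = 0.00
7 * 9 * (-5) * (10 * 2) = -6300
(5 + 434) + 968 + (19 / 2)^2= 5989 / 4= 1497.25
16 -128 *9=-1136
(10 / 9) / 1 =10 / 9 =1.11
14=14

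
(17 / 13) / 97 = 17 / 1261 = 0.01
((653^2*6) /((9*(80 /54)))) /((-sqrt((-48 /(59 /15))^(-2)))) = -138156516 /59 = -2341635.86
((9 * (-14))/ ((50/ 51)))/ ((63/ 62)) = -3162/ 25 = -126.48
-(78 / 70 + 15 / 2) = -603 / 70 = -8.61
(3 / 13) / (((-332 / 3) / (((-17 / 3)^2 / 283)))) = -289 / 1221428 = -0.00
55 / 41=1.34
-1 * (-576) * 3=1728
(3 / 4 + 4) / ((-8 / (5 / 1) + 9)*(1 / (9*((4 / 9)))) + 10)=95 / 237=0.40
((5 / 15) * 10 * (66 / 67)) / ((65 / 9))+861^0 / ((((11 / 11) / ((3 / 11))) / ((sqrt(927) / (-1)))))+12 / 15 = 5464 / 4355- 9 * sqrt(103) / 11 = -7.05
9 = 9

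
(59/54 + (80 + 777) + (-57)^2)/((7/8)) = 887132/189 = 4693.82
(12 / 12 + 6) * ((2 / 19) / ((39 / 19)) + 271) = 1897.36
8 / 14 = 4 / 7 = 0.57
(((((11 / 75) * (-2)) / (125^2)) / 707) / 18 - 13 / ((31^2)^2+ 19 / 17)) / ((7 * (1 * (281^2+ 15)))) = -549363425587 / 21573040257858600000000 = -0.00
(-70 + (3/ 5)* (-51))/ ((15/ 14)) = -7042/ 75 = -93.89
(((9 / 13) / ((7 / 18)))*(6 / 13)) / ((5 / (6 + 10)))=15552 / 5915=2.63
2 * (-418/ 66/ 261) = -38/ 783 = -0.05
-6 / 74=-0.08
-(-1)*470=470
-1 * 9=-9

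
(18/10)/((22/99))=81/10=8.10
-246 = -246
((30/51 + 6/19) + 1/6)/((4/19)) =5.09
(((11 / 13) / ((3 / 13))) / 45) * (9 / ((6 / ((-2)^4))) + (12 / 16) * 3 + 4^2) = 1859 / 540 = 3.44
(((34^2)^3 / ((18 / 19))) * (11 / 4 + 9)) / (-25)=-172438792936 / 225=-766394635.27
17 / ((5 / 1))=17 / 5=3.40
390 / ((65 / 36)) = 216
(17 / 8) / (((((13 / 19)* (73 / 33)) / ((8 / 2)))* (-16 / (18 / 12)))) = -31977 / 60736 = -0.53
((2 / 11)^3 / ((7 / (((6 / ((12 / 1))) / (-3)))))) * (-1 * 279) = 372 / 9317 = 0.04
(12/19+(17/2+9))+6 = 917/38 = 24.13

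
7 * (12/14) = 6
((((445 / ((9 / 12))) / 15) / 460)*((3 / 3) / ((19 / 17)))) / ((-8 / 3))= -1513 / 52440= -0.03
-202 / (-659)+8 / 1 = 5474 / 659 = 8.31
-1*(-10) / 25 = 2 / 5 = 0.40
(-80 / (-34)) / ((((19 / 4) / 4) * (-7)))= -640 / 2261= -0.28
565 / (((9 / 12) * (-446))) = -1130 / 669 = -1.69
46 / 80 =23 / 40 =0.58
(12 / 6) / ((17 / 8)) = 16 / 17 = 0.94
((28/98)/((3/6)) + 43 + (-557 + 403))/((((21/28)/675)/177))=-17591271.43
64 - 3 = 61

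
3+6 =9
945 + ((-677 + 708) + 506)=1482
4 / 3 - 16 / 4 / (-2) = 3.33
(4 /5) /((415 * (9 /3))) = 4 /6225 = 0.00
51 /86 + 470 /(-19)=-39451 /1634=-24.14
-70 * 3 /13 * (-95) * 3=59850 /13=4603.85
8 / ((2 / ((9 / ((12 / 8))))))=24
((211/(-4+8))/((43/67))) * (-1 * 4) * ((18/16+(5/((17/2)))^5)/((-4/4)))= 191962265681/488430808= 393.02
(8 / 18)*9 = 4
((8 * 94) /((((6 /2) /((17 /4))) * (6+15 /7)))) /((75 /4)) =89488 /12825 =6.98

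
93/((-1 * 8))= -93/8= -11.62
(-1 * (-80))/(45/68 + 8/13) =70720/1129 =62.64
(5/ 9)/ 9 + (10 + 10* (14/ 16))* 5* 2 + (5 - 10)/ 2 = 14990/ 81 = 185.06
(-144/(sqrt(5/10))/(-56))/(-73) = -18 * sqrt(2)/511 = -0.05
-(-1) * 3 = 3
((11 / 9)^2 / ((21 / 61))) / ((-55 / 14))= -1.10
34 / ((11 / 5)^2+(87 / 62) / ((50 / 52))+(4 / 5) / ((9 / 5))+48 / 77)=9130275 / 1978363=4.62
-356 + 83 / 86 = -30533 / 86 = -355.03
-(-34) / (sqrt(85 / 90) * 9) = 2 * sqrt(34) / 3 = 3.89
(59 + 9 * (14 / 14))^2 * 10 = 46240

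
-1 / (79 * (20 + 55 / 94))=-94 / 152865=-0.00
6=6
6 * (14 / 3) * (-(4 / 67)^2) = -448 / 4489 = -0.10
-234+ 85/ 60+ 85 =-1771/ 12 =-147.58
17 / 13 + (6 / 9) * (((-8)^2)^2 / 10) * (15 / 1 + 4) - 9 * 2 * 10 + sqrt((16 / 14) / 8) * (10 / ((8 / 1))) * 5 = 25 * sqrt(7) / 28 + 976867 / 195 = 5011.94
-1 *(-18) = 18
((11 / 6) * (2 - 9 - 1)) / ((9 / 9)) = -14.67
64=64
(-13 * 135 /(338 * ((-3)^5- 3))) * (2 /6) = 15 /2132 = 0.01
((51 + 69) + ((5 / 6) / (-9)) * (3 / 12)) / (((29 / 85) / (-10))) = -11013875 / 3132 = -3516.56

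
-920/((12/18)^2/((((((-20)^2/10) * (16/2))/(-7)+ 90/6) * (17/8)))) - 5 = 3782785/28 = 135099.46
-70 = -70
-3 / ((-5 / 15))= 9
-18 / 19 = -0.95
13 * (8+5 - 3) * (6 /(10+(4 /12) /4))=9360 /121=77.36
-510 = -510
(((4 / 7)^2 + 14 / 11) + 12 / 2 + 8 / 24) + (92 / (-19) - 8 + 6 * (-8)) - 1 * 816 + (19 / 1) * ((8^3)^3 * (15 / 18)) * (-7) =-457029174384467 / 30723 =-14875799055.58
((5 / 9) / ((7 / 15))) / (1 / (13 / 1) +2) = 325 / 567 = 0.57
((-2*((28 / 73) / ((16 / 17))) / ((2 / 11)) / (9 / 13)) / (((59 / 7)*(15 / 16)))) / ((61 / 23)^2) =-252055804 / 2163556845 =-0.12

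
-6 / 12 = -0.50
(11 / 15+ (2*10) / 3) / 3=37 / 15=2.47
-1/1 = -1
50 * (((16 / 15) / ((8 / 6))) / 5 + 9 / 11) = 538 / 11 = 48.91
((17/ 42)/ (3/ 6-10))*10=-170/ 399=-0.43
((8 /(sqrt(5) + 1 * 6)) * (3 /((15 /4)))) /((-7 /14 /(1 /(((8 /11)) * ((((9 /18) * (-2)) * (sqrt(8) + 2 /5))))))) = 44 /((1 + 5 * sqrt(2)) * (sqrt(5) + 6)) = 0.66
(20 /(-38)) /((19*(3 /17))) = -170 /1083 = -0.16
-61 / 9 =-6.78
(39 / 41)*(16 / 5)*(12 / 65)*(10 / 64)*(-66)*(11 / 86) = -6534 / 8815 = -0.74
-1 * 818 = -818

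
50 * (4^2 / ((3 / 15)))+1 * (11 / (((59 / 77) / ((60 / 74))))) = 8757410 / 2183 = 4011.64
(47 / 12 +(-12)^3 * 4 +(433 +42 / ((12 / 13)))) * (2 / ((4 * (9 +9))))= -77155 / 432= -178.60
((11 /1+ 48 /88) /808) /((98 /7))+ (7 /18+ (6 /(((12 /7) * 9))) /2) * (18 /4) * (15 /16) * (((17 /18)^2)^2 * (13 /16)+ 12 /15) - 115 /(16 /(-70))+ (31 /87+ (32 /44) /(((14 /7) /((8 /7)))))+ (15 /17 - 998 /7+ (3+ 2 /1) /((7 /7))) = 33957777315592475 /91587558408192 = 370.77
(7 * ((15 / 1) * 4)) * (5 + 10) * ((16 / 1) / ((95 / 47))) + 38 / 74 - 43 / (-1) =35088830 / 703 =49912.99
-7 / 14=-1 / 2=-0.50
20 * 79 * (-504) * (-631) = 502477920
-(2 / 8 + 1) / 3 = -5 / 12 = -0.42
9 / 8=1.12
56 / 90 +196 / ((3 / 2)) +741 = 872.29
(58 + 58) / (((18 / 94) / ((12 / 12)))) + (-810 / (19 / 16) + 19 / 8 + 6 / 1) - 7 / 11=-1032125 / 15048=-68.59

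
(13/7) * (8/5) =104/35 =2.97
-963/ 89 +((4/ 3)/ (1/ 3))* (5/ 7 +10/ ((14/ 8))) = 9279/ 623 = 14.89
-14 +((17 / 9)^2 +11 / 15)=-3928 / 405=-9.70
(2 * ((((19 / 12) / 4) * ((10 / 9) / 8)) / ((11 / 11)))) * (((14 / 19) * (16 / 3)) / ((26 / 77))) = 2695 / 2106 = 1.28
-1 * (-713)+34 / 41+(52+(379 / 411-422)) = 5809406 / 16851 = 344.75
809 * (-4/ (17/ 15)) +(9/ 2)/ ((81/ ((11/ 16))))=-13979333/ 4896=-2855.26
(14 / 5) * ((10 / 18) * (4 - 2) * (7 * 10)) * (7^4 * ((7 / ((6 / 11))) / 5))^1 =36235892 / 27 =1342070.07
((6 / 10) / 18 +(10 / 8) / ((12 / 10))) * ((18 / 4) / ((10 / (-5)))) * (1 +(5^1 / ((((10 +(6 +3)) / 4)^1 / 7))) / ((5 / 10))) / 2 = -115713 / 6080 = -19.03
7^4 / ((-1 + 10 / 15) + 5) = 1029 / 2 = 514.50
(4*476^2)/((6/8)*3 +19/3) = 10875648/103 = 105588.82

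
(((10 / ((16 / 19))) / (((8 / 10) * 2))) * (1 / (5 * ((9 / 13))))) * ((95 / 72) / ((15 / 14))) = 164255 / 62208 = 2.64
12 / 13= 0.92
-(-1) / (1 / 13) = 13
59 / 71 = 0.83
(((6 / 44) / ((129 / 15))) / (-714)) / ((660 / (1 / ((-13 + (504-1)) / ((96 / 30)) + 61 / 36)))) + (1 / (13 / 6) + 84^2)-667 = 1146558970741915 / 179445320054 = 6389.46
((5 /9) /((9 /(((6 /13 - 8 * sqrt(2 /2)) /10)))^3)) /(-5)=117649 /1801814625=0.00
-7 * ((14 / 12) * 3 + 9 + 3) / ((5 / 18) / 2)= -3906 / 5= -781.20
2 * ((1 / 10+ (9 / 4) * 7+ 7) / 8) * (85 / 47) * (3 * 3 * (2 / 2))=69921 / 752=92.98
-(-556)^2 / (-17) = 309136 / 17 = 18184.47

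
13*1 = 13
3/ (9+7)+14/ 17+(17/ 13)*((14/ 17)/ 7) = 4119/ 3536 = 1.16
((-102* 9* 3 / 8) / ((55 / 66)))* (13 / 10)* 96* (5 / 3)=-429624 / 5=-85924.80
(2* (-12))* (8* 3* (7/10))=-2016/5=-403.20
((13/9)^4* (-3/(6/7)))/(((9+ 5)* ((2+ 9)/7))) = -199927/288684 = -0.69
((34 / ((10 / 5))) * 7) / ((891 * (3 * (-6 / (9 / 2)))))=-119 / 3564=-0.03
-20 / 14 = -1.43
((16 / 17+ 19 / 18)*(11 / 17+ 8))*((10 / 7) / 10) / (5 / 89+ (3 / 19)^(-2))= 0.06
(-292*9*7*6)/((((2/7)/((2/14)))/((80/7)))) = -630720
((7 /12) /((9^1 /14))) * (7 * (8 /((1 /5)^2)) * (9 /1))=34300 /3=11433.33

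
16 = 16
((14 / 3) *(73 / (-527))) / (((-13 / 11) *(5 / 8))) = 0.88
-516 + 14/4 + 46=-933/2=-466.50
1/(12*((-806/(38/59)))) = -19/285324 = -0.00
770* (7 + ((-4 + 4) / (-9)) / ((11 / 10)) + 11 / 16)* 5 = 236775 / 8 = 29596.88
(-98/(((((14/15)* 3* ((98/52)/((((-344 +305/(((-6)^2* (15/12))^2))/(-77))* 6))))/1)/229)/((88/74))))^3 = -291854415797248467132651548672/117296405829351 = -2488178676351376.61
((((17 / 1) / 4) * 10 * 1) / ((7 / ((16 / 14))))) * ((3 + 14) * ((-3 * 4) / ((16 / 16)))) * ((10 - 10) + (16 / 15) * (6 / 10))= -221952 / 245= -905.93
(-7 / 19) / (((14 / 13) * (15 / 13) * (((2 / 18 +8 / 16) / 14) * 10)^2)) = -447174 / 287375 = -1.56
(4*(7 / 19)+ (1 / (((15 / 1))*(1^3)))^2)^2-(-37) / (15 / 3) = 175169386 / 18275625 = 9.58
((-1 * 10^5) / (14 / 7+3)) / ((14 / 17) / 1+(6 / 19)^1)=-403750 / 23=-17554.35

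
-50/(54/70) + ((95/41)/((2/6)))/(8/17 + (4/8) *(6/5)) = -58.32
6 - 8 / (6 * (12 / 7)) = 47 / 9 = 5.22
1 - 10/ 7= -0.43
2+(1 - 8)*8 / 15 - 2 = -56 / 15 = -3.73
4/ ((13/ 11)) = 44/ 13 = 3.38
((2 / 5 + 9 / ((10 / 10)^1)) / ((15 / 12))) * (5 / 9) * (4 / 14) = 376 / 315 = 1.19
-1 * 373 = -373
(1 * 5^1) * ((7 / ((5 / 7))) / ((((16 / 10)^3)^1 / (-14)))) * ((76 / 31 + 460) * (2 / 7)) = -686000 / 31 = -22129.03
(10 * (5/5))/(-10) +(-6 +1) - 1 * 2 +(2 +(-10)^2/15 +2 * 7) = 44/3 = 14.67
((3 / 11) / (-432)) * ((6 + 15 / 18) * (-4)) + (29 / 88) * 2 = 0.68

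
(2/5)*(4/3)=8/15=0.53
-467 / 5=-93.40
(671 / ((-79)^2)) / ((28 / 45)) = 30195 / 174748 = 0.17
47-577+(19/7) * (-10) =-3900/7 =-557.14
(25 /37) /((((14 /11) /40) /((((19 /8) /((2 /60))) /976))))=1.55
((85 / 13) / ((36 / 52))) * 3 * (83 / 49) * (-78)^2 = 14307540 / 49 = 291990.61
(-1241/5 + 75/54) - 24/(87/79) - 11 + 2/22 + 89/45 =-531203/1914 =-277.54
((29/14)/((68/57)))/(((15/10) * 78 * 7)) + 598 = 155418359/259896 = 598.00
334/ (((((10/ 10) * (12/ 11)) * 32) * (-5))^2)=20207/ 1843200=0.01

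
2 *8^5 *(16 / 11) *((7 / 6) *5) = 18350080 / 33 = 556063.03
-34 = -34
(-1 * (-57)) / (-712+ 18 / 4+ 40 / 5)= -114 / 1399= -0.08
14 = 14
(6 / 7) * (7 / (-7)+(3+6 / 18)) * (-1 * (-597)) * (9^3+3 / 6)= 871023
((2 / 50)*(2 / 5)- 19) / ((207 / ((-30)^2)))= -9492 / 115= -82.54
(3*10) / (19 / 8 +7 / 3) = 720 / 113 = 6.37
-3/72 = -1/24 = -0.04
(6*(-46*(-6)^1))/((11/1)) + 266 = 4582/11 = 416.55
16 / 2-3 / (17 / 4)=124 / 17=7.29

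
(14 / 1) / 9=1.56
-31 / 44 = -0.70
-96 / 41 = -2.34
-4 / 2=-2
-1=-1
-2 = -2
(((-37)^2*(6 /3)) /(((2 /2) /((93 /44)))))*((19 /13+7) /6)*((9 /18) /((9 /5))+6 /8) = 7851215 /936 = 8388.05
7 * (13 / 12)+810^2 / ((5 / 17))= 26768971 / 12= 2230747.58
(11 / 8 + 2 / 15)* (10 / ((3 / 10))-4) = 1991 / 45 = 44.24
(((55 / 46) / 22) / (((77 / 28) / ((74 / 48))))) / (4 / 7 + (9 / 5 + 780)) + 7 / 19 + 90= 285484985017 / 3159121944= 90.37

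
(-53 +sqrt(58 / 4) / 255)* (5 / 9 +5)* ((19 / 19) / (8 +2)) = -265 / 9 +sqrt(58) / 918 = -29.44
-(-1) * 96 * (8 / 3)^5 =1048576 / 81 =12945.38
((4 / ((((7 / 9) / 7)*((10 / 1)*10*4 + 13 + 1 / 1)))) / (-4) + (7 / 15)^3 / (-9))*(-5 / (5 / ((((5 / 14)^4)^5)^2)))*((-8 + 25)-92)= -0.00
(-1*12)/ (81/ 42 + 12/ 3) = -168/ 83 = -2.02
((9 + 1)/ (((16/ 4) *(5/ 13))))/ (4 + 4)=13/ 16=0.81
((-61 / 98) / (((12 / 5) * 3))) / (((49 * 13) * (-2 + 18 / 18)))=305 / 2247336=0.00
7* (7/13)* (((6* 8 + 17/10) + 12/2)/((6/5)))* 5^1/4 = 136465/624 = 218.69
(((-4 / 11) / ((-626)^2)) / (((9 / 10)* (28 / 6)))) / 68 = -5 / 1538897052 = -0.00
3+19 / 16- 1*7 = -45 / 16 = -2.81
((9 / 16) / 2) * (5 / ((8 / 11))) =495 / 256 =1.93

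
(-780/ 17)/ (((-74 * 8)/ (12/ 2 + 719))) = 141375/ 2516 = 56.19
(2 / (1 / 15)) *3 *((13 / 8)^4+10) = 3128445 / 2048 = 1527.56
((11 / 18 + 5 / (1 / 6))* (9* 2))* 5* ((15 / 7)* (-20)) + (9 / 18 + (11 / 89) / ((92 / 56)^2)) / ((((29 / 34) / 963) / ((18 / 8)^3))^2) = 51172785234917800431 / 567635654656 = 90150759.23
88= 88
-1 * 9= -9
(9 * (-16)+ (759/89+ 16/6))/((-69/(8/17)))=283672/313191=0.91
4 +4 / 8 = 9 / 2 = 4.50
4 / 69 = 0.06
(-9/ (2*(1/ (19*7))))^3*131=-224674480863/ 8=-28084310107.88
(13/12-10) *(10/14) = -535/84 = -6.37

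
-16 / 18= -8 / 9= -0.89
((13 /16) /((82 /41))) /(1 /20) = 65 /8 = 8.12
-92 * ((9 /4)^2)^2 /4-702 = -330615 /256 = -1291.46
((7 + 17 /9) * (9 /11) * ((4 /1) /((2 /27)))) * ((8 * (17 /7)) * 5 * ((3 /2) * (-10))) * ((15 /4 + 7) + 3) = -55080000 /7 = -7868571.43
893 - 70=823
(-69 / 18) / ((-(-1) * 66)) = -23 / 396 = -0.06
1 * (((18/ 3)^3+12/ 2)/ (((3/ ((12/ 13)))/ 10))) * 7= 62160/ 13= 4781.54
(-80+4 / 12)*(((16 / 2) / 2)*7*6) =-13384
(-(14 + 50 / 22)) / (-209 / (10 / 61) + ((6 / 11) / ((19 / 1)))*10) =34010 / 2663941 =0.01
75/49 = 1.53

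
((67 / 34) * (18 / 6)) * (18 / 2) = 1809 / 34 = 53.21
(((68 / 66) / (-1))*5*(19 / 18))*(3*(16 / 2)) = -12920 / 99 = -130.51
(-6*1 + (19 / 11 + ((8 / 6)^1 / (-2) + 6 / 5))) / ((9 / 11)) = -617 / 135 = -4.57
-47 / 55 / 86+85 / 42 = 100019 / 49665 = 2.01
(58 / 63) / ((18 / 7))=29 / 81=0.36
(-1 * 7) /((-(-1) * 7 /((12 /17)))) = -12 /17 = -0.71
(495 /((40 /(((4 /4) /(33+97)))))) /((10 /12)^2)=891 /6500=0.14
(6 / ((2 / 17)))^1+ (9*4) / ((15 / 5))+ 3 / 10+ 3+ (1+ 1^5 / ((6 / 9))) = 344 / 5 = 68.80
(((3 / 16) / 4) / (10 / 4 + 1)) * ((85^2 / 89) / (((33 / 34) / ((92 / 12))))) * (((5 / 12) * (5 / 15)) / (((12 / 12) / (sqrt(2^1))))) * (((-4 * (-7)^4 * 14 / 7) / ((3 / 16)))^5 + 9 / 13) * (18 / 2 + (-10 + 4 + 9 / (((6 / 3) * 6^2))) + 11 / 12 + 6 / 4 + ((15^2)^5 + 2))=-633387897940795984473789445653482244128946976625 * sqrt(2) / 81619259904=-10974686079785939086804330000000000000.00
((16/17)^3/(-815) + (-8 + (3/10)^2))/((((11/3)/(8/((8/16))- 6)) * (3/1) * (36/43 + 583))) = -27241779207/2211501709450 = -0.01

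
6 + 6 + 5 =17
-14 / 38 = -7 / 19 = -0.37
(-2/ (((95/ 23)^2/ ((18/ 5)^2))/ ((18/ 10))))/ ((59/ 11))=-33936408/ 66559375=-0.51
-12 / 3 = -4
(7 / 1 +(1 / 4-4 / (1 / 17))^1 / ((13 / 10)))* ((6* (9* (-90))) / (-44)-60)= -651015 / 286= -2276.28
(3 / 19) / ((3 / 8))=8 / 19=0.42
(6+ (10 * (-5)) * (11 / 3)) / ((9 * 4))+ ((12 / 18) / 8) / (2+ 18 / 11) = -21181 / 4320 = -4.90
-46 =-46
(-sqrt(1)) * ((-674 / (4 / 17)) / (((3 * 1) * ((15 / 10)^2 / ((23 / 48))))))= 131767 / 648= 203.34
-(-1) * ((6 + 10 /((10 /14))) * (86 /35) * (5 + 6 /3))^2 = 118336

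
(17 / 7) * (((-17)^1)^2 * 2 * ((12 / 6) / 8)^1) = 4913 / 14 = 350.93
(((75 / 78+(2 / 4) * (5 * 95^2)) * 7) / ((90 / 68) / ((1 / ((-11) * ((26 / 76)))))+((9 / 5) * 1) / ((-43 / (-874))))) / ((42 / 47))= 5592.31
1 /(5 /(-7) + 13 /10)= 70 /41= 1.71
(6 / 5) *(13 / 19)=78 / 95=0.82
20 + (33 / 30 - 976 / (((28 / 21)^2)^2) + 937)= 51943 / 80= 649.29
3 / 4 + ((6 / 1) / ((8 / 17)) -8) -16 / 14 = 4.36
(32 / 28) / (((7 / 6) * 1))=48 / 49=0.98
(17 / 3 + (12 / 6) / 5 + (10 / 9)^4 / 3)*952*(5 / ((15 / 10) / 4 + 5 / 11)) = 54207344576 / 1436859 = 37726.28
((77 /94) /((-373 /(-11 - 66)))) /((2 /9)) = 53361 /70124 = 0.76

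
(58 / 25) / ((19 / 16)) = 928 / 475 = 1.95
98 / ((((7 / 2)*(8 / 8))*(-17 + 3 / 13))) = -182 / 109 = -1.67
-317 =-317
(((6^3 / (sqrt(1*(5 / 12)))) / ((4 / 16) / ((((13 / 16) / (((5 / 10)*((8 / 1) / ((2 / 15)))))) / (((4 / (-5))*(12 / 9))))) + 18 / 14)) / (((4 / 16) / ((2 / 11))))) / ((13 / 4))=-96768*sqrt(15) / 42845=-8.75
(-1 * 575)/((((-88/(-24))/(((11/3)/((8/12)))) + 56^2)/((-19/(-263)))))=-6555/494966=-0.01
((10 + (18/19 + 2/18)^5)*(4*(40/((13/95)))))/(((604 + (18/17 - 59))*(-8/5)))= -14079195518993500/928664092970991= -15.16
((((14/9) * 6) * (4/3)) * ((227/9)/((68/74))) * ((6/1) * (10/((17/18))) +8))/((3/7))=4003568128/70227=57008.96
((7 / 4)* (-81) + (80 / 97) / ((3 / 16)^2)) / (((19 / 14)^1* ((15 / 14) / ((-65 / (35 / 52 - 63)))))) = -1954651972 / 23039343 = -84.84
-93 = -93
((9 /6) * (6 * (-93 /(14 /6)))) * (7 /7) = -2511 /7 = -358.71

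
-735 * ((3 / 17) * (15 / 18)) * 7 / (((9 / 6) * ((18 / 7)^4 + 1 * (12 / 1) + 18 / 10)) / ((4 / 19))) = -411771500 / 223047327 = -1.85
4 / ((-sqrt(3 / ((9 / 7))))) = -4* sqrt(21) / 7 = -2.62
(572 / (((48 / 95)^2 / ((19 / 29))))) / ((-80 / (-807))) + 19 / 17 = 22428530677 / 1514496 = 14809.24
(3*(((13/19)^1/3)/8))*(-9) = -117/152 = -0.77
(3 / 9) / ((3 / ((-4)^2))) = 1.78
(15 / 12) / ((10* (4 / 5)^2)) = 25 / 128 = 0.20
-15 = -15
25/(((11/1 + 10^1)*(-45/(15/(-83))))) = 25/5229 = 0.00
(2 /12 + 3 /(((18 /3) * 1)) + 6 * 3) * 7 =392 /3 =130.67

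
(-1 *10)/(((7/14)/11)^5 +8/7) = -360754240/41229063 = -8.75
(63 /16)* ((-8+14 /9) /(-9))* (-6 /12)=-203 /144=-1.41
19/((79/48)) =912/79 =11.54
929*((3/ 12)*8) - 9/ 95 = 176501/ 95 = 1857.91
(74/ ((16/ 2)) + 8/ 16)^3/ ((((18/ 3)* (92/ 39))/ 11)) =720.33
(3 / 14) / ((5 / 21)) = 9 / 10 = 0.90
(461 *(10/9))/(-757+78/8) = -18440/26901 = -0.69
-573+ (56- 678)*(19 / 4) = -7055 / 2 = -3527.50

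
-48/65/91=-48/5915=-0.01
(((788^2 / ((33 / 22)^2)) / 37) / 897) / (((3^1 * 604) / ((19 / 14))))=5898968 / 947180871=0.01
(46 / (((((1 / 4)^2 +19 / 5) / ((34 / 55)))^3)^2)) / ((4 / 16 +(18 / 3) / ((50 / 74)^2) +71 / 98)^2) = 17890538268082674073600000000 / 4611659285787409330204078064879361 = 0.00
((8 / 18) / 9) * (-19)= -76 / 81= -0.94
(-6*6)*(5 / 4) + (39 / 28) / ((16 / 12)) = -4923 / 112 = -43.96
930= 930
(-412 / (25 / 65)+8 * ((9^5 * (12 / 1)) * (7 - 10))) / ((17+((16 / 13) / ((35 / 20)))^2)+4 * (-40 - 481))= 704182420396 / 85563655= 8229.92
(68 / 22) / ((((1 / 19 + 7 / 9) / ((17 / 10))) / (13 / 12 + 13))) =2783937 / 31240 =89.11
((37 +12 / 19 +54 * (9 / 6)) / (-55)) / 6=-1127 / 3135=-0.36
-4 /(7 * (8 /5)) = -5 /14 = -0.36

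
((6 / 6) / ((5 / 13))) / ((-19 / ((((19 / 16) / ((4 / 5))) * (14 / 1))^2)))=-60515 / 1024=-59.10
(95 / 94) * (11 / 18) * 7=7315 / 1692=4.32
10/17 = 0.59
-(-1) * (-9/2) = -9/2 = -4.50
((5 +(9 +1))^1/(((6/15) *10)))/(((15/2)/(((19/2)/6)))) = 19/24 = 0.79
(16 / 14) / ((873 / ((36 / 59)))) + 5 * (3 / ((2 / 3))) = 1802809 / 80122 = 22.50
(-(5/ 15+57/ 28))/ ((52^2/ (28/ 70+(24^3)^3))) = -1314299251261639/ 567840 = -2314559120.99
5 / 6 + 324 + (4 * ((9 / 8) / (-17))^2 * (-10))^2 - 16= 4952953291 / 16036032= 308.86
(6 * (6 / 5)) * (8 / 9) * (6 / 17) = 192 / 85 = 2.26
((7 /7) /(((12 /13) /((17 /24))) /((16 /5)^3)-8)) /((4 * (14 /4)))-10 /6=-7923697 /4728759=-1.68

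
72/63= 8/7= 1.14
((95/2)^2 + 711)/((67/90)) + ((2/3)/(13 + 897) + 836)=881966219/182910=4821.86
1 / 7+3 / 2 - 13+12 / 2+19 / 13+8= 747 / 182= 4.10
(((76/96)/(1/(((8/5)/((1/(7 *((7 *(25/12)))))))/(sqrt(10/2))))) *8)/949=1862 *sqrt(5)/8541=0.49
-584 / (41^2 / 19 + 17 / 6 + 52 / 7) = -466032 / 78791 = -5.91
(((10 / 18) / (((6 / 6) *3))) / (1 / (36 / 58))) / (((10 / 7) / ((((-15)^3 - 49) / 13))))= -23968 / 1131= -21.19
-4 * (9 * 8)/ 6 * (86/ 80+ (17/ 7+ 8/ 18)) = -19898/ 105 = -189.50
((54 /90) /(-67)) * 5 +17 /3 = 1130 /201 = 5.62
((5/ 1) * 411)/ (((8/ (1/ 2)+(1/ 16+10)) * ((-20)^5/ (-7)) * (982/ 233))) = 223447/ 5459920000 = 0.00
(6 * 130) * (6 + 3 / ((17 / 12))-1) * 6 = 566280 / 17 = 33310.59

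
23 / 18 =1.28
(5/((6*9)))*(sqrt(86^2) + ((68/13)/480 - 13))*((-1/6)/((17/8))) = -113897/214812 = -0.53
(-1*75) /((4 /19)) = -1425 /4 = -356.25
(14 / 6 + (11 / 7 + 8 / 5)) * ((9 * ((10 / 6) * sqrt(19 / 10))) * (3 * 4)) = 3468 * sqrt(190) / 35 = 1365.80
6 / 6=1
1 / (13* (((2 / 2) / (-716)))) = -716 / 13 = -55.08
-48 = -48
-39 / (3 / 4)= -52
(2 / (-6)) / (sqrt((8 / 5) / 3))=-sqrt(30) / 12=-0.46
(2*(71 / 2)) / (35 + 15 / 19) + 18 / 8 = 2879 / 680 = 4.23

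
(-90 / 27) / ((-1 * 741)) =10 / 2223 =0.00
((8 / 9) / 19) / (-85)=-8 / 14535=-0.00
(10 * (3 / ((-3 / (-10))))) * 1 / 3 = 100 / 3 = 33.33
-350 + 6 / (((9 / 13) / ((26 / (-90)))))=-47588 / 135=-352.50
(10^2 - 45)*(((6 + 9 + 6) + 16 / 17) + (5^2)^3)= 14629890 / 17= 860581.76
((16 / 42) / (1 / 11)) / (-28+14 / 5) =-220 / 1323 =-0.17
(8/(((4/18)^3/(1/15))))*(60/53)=2916/53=55.02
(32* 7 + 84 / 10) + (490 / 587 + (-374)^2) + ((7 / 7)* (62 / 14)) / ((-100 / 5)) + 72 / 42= 2302859919 / 16436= 140110.73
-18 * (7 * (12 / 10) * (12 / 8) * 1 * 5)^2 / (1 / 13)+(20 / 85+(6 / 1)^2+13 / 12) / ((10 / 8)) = -928716.15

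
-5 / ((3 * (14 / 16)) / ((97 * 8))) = -31040 / 21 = -1478.10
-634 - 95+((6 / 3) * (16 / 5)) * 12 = -3261 / 5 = -652.20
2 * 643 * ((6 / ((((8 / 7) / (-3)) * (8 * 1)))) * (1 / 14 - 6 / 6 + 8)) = -572913 / 32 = -17903.53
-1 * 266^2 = -70756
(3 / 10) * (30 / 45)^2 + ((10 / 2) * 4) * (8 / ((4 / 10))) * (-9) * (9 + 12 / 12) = -539998 / 15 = -35999.87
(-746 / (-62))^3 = 51895117 / 29791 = 1741.97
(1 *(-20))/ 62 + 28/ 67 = 198/ 2077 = 0.10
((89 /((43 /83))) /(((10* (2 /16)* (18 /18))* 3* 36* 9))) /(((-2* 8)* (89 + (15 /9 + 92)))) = -7387 /152694720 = -0.00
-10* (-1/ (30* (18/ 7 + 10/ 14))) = 0.10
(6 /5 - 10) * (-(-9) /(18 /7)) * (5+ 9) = -2156 /5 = -431.20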